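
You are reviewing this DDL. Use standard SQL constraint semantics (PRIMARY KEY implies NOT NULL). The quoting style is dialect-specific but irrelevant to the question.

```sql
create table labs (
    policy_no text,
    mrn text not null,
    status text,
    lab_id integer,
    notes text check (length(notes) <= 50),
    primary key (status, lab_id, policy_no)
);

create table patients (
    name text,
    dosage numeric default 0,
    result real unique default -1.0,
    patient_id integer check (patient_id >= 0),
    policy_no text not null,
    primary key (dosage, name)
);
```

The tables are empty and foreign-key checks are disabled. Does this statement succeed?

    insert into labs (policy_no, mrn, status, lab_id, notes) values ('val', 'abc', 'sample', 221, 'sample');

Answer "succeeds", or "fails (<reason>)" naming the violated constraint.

succeeds

NOT NULL columns: lab_id is supplied; mrn is supplied; policy_no is supplied; status is supplied.
CHECK constraints: 'sample' satisfies (length(notes) <= 50).
No constraint is violated.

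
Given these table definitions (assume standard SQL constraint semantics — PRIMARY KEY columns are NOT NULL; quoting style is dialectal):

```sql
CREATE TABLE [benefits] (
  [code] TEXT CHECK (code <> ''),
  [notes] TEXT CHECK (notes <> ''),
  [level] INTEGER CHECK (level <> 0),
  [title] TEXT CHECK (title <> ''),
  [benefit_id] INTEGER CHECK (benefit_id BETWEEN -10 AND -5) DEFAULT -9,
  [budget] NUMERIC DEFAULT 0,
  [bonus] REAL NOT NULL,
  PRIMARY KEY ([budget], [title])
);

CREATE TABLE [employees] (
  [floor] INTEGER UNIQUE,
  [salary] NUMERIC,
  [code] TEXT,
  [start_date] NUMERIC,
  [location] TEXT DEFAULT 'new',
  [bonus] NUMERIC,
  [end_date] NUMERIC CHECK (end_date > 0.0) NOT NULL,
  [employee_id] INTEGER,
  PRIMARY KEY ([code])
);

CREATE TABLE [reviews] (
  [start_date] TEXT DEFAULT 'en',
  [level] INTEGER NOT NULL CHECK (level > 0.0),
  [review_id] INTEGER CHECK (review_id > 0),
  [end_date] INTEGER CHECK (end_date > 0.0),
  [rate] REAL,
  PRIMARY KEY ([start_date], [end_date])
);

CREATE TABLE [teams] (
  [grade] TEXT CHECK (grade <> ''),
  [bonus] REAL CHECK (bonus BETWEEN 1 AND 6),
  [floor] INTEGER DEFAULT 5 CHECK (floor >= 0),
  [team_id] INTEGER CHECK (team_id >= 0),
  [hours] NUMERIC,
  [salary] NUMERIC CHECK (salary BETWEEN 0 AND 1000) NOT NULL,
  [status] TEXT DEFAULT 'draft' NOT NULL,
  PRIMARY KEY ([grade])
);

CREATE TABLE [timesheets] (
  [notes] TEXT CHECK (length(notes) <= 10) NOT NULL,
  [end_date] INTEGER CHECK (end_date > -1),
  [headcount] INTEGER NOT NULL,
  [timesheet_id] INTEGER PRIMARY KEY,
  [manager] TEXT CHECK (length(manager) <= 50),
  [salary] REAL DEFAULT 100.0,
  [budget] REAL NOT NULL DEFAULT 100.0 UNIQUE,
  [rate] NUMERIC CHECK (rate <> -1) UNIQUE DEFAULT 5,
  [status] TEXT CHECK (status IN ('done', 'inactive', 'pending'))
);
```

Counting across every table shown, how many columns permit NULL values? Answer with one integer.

21

benefits: 4 nullable (code, notes, level, benefit_id — PK (budget, title) and explicit NOT NULL columns excluded).
employees: 6 nullable (floor, salary, start_date, location, bonus, employee_id — PK (code) and explicit NOT NULL columns excluded).
reviews: 2 nullable (review_id, rate — PK (start_date, end_date) and explicit NOT NULL columns excluded).
teams: 4 nullable (bonus, floor, team_id, hours — PK (grade) and explicit NOT NULL columns excluded).
timesheets: 5 nullable (end_date, manager, salary, rate, status — PK (timesheet_id) and explicit NOT NULL columns excluded).
Total: 4 + 6 + 2 + 4 + 5 = 21.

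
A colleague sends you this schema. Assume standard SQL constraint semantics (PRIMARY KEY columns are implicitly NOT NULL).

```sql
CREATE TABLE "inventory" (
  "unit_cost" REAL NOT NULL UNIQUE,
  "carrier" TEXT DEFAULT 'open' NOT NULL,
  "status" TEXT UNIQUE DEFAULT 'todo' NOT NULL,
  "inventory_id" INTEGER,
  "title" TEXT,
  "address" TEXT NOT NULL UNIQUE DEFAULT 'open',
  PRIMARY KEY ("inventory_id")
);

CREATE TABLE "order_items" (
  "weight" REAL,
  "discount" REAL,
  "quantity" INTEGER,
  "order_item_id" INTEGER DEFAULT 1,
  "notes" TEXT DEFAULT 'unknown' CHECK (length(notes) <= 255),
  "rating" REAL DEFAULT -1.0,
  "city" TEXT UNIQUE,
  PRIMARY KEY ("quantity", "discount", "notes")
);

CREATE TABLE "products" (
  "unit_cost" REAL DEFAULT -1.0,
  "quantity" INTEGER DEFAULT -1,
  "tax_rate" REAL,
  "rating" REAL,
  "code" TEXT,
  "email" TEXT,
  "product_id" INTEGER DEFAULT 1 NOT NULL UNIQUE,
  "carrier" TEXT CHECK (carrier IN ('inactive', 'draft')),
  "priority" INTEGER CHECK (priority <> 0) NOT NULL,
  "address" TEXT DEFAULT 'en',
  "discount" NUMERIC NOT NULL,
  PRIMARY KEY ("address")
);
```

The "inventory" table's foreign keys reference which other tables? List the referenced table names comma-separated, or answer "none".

No column in inventory has a REFERENCES clause.

none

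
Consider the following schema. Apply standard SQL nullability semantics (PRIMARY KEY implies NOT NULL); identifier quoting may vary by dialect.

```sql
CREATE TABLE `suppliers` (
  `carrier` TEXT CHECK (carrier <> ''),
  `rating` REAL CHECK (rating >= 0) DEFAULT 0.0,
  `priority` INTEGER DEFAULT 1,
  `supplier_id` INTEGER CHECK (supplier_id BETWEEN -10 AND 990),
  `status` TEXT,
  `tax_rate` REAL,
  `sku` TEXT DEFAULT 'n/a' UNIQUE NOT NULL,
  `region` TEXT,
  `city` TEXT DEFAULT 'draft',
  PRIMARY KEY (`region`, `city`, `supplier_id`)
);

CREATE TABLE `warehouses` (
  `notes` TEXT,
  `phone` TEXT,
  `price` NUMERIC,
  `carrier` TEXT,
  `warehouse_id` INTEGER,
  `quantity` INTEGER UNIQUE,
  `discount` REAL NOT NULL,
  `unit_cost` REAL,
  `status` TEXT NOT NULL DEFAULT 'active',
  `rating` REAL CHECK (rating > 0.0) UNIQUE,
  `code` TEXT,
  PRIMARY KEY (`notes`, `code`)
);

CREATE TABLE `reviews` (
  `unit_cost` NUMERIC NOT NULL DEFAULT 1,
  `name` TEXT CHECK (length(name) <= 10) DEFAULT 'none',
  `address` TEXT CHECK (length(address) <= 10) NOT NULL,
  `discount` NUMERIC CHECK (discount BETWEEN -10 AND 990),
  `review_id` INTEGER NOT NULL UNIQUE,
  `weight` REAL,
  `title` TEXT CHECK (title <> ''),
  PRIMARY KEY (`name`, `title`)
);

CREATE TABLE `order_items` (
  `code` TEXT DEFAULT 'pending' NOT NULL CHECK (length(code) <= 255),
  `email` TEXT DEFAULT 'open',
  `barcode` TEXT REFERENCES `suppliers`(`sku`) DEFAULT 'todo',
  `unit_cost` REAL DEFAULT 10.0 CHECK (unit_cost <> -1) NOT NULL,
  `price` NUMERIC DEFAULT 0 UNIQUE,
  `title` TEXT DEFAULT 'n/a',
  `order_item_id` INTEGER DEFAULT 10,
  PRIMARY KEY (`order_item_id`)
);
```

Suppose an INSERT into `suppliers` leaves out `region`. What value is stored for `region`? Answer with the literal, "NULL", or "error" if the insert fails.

region has no DEFAULT clause.
Omitting it would insert NULL, but it is part of the PRIMARY KEY, so the INSERT fails.

error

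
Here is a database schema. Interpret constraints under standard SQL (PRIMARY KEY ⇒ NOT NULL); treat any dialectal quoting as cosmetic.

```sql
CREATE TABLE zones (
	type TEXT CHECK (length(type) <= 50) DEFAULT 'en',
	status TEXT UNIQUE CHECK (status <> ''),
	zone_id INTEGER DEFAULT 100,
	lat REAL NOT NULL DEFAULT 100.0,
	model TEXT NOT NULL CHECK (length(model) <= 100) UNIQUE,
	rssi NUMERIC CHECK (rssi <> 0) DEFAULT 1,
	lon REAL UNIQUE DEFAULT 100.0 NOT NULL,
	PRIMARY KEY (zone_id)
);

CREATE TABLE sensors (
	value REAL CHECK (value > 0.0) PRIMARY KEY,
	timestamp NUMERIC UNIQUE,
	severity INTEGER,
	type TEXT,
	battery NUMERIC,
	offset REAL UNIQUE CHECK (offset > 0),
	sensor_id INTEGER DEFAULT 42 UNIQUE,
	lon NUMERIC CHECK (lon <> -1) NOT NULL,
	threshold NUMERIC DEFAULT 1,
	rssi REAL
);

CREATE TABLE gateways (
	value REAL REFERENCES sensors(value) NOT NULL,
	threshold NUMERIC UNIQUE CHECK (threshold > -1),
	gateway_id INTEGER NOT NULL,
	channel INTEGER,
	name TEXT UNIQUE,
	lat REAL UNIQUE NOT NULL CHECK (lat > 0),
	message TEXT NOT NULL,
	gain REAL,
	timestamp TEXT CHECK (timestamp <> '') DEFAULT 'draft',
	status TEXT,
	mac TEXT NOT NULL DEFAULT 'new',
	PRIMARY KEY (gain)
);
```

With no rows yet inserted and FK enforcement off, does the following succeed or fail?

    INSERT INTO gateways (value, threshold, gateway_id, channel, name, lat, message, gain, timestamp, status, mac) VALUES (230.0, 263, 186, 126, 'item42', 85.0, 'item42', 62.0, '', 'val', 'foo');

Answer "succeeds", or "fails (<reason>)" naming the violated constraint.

fails (CHECK on timestamp)

The value '' for timestamp violates CHECK (timestamp <> '').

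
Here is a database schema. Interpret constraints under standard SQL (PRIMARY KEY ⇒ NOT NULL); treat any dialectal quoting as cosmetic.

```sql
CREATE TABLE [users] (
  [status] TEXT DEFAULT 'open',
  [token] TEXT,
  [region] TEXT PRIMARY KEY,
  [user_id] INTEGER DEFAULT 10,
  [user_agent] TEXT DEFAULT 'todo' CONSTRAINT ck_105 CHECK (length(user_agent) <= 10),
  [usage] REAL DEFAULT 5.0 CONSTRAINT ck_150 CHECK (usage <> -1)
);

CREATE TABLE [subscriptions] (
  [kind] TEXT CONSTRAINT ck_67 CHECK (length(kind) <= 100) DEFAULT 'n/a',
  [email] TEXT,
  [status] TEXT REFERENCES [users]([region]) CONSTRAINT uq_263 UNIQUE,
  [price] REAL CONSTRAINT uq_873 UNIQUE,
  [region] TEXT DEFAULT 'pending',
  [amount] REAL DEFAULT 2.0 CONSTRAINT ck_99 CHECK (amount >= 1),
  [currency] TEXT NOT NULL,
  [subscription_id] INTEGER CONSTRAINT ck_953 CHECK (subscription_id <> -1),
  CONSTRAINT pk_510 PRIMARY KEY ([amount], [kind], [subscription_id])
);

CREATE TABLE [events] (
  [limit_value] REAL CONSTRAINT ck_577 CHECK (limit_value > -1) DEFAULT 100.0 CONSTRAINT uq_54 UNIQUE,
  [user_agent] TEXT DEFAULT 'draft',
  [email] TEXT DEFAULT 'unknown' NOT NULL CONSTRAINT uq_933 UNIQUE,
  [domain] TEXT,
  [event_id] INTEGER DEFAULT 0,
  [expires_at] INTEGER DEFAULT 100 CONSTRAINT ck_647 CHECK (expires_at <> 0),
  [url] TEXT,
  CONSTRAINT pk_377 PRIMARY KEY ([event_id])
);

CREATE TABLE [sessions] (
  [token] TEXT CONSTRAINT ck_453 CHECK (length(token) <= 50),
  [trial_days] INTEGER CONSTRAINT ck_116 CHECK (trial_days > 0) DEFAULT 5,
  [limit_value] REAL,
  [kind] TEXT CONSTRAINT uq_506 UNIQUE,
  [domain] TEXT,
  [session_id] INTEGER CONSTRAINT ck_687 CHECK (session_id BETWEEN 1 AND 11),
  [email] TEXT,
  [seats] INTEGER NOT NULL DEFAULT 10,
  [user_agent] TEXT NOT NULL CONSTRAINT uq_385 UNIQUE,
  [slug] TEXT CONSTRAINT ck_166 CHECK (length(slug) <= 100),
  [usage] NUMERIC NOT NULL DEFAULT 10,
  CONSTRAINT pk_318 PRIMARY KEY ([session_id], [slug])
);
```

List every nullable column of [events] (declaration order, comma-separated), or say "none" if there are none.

limit_value, user_agent, domain, expires_at, url

- limit_value: CHECK does not forbid NULL (a CHECK constraint passes when its expression is NULL) → nullable.
- user_agent: DEFAULT only fills an omitted column; an explicit NULL is still allowed → nullable.
- email: declared NOT NULL → not nullable.
- domain: no NOT NULL constraint applies → nullable.
- event_id: part of the PRIMARY KEY, which implies NOT NULL → not nullable.
- expires_at: CHECK does not forbid NULL (a CHECK constraint passes when its expression is NULL) → nullable.
- url: no NOT NULL constraint applies → nullable.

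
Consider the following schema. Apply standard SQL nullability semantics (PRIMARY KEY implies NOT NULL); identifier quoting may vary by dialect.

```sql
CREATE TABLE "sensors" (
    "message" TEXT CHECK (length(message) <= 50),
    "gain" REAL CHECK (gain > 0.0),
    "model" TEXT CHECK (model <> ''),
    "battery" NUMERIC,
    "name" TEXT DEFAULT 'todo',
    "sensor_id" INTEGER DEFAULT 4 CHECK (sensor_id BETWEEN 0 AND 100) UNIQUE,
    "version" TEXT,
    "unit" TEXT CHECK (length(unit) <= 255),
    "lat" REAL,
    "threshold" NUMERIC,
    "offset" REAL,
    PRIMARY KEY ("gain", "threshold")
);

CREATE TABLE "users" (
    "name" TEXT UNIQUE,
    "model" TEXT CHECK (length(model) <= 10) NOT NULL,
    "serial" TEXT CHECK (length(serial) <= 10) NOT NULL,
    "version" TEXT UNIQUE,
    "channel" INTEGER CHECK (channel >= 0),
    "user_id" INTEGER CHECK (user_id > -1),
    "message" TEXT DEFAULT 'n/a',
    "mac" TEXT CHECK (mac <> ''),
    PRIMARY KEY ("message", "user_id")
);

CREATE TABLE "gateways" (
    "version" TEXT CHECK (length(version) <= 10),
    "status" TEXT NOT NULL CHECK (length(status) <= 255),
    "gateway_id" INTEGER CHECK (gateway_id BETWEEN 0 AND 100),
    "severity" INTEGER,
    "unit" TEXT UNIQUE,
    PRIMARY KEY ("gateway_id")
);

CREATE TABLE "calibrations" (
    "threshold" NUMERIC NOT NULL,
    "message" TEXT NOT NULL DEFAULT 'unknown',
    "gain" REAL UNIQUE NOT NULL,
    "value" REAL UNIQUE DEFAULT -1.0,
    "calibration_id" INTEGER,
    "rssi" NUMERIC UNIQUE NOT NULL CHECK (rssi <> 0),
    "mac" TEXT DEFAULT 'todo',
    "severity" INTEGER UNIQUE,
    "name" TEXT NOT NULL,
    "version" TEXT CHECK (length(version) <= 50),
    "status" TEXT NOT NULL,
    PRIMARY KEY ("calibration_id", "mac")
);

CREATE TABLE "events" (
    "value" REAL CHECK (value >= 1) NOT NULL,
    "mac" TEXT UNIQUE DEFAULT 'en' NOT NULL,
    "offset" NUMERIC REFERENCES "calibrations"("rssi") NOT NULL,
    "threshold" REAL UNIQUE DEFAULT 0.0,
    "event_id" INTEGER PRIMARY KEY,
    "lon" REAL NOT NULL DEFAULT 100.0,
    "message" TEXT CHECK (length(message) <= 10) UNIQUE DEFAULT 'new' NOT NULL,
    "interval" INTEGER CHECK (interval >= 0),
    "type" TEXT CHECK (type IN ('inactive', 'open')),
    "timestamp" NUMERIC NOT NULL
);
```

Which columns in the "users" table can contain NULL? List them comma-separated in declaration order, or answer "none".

name, version, channel, mac

- name: UNIQUE does not imply NOT NULL → nullable.
- model: declared NOT NULL → not nullable.
- serial: declared NOT NULL → not nullable.
- version: UNIQUE does not imply NOT NULL → nullable.
- channel: CHECK does not forbid NULL (a CHECK constraint passes when its expression is NULL) → nullable.
- user_id: part of the PRIMARY KEY, which implies NOT NULL → not nullable.
- message: part of the PRIMARY KEY, which implies NOT NULL → not nullable.
- mac: CHECK does not forbid NULL (a CHECK constraint passes when its expression is NULL) → nullable.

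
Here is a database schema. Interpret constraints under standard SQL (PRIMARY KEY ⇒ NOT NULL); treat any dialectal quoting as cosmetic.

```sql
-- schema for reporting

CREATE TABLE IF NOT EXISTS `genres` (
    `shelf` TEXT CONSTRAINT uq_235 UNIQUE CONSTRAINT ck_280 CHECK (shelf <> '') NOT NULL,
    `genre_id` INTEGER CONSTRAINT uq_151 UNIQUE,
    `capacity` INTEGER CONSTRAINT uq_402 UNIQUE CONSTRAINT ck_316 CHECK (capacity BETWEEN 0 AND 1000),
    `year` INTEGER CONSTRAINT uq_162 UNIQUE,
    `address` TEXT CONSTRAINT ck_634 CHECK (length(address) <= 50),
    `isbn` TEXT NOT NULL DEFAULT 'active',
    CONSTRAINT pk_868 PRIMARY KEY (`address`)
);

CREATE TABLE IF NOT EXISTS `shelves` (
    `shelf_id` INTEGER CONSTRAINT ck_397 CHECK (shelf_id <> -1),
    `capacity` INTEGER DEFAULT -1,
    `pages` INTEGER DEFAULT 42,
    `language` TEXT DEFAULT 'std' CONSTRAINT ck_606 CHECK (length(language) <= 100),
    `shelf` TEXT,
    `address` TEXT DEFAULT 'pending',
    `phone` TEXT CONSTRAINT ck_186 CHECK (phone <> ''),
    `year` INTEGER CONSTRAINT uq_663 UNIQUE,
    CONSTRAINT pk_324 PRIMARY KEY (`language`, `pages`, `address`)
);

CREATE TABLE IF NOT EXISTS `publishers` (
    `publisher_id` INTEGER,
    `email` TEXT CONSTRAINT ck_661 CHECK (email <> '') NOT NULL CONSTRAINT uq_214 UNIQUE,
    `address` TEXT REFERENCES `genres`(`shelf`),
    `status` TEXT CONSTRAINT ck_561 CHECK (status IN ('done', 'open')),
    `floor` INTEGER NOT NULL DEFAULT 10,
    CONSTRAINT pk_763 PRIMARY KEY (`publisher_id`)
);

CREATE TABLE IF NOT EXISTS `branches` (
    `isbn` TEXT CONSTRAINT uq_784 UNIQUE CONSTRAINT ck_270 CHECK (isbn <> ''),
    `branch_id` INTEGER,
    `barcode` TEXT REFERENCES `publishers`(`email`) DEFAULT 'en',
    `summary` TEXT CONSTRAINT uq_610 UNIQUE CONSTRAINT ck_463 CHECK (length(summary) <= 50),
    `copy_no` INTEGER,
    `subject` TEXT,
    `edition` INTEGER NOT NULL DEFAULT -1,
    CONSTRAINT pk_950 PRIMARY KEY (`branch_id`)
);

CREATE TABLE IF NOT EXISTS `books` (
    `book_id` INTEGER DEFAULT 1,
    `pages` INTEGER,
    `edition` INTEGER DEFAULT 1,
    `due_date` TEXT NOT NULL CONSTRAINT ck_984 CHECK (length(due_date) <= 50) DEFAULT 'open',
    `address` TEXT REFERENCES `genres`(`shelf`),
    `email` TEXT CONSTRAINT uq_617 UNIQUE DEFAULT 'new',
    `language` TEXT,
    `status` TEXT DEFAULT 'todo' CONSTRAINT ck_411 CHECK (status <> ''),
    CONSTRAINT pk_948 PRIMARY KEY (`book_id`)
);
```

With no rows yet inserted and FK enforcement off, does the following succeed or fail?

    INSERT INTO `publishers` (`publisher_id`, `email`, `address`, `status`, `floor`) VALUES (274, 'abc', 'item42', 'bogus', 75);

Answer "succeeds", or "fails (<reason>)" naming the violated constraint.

The value 'bogus' for status violates CHECK (status IN ('done', 'open')).

fails (CHECK on status)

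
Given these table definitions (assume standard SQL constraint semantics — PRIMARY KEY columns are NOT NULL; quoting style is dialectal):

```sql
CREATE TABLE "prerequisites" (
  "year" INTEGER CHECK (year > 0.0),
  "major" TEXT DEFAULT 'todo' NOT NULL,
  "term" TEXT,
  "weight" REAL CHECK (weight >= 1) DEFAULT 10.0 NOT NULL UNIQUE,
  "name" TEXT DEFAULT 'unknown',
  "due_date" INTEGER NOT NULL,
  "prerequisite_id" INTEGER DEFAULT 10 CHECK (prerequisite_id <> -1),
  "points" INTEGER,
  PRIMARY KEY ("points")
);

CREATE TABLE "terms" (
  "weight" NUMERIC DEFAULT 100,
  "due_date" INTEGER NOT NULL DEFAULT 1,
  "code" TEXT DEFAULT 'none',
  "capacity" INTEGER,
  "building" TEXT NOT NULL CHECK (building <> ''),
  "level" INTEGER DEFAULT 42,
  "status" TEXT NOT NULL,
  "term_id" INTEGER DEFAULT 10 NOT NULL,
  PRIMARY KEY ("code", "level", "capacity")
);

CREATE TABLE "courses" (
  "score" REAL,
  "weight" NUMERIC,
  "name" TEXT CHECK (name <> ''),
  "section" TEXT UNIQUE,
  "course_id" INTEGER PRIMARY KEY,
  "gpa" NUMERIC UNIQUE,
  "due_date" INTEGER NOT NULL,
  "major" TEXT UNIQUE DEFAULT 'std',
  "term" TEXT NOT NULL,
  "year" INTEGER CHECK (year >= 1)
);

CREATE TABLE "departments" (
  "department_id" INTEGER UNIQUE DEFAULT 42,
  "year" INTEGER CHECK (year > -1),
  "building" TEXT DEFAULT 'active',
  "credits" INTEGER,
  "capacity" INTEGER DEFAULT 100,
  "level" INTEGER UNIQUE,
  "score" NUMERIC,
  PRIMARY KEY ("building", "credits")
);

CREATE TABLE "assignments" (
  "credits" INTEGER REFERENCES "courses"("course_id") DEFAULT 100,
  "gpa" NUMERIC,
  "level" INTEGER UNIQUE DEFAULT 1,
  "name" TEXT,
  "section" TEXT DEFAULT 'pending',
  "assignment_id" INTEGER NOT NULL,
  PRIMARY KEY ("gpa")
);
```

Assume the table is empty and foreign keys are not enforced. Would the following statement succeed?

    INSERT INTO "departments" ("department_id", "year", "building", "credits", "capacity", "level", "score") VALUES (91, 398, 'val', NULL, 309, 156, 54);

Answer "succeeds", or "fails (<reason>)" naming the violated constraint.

credits is explicitly set to NULL, but credits is part of the PRIMARY KEY (implied NOT NULL).

fails (NOT NULL on credits)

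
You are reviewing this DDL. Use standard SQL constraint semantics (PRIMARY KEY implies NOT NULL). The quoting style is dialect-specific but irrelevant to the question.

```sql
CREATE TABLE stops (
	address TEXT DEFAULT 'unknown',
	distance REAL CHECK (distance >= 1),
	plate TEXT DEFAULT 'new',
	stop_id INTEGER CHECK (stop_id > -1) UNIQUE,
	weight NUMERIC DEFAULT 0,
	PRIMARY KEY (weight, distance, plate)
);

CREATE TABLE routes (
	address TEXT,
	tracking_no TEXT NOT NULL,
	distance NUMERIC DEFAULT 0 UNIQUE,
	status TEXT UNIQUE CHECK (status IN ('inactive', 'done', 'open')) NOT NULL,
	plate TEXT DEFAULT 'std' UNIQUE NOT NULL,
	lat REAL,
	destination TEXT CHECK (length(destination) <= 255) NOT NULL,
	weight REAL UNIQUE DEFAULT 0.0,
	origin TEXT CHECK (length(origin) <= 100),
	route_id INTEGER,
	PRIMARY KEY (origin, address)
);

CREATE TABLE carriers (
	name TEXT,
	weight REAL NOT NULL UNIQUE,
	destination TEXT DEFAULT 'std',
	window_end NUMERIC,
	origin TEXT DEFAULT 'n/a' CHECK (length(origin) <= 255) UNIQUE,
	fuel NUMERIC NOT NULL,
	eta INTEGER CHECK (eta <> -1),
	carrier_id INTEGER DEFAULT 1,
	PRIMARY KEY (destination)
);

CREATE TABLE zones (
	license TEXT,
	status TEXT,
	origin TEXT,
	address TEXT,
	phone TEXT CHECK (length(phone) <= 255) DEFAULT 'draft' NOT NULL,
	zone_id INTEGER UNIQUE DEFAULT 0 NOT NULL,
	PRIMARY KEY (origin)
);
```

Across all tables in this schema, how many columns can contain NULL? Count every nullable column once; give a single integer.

14

stops: 2 nullable (address, stop_id — PK (weight, distance, plate) and explicit NOT NULL columns excluded).
routes: 4 nullable (distance, lat, weight, route_id — PK (origin, address) and explicit NOT NULL columns excluded).
carriers: 5 nullable (name, window_end, origin, eta, carrier_id — PK (destination) and explicit NOT NULL columns excluded).
zones: 3 nullable (license, status, address — PK (origin) and explicit NOT NULL columns excluded).
Total: 2 + 4 + 5 + 3 = 14.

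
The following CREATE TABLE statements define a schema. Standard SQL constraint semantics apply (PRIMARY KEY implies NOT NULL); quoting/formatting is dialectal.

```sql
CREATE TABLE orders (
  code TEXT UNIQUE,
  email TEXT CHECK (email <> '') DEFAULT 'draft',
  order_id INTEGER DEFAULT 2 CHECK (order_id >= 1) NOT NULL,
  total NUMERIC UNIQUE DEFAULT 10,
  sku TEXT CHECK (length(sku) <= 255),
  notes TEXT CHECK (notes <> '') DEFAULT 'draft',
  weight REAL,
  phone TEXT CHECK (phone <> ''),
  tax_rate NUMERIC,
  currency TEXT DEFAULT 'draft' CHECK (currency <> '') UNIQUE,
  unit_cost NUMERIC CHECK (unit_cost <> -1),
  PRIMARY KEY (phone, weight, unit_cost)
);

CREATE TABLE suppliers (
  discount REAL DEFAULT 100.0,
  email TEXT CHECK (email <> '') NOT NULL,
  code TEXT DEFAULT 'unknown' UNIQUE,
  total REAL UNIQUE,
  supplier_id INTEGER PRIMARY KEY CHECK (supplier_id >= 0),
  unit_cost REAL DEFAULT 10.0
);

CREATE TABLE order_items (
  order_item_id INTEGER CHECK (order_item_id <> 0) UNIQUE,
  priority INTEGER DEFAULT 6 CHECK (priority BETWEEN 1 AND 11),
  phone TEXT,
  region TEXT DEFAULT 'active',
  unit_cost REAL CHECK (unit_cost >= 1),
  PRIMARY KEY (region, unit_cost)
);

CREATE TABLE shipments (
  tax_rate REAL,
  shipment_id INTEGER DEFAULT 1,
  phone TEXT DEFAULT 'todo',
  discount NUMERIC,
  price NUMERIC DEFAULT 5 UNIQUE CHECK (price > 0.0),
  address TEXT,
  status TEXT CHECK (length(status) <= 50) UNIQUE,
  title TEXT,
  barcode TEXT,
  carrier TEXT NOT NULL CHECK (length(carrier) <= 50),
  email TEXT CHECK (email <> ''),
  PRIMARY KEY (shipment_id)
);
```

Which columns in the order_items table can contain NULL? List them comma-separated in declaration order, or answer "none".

order_item_id, priority, phone

- order_item_id: CHECK does not forbid NULL (a CHECK constraint passes when its expression is NULL) → nullable.
- priority: CHECK does not forbid NULL (a CHECK constraint passes when its expression is NULL) → nullable.
- phone: no NOT NULL constraint applies → nullable.
- region: part of the PRIMARY KEY, which implies NOT NULL → not nullable.
- unit_cost: part of the PRIMARY KEY, which implies NOT NULL → not nullable.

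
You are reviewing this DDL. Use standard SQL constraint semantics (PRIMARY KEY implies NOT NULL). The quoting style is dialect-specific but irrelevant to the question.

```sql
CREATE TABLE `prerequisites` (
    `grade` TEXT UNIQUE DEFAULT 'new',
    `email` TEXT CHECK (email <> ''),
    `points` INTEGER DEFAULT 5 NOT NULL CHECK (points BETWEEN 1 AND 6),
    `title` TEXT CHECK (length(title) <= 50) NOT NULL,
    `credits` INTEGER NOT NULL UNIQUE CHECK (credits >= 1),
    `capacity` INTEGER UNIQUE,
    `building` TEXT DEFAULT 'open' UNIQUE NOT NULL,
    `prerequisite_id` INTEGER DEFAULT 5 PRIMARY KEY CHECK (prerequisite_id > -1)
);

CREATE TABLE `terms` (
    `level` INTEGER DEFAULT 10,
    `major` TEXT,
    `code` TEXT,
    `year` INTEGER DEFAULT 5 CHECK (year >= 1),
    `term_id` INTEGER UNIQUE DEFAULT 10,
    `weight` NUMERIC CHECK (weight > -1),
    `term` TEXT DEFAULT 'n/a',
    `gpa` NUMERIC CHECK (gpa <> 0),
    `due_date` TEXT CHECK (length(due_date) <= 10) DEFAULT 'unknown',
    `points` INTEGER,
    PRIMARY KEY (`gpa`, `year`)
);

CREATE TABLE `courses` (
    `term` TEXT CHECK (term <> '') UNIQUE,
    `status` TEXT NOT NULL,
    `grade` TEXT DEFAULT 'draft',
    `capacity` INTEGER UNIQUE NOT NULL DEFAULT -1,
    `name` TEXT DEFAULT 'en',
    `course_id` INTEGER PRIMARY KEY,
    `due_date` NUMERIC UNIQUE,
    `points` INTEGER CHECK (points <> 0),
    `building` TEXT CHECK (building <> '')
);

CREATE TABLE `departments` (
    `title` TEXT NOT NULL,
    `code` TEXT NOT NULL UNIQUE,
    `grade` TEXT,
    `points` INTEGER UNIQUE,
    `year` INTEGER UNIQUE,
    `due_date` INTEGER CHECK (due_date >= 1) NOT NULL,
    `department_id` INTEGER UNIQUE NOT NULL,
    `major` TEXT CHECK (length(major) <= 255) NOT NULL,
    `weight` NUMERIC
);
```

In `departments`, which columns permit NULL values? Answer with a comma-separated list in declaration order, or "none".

- title: declared NOT NULL → not nullable.
- code: declared NOT NULL → not nullable.
- grade: no NOT NULL constraint applies → nullable.
- points: UNIQUE does not imply NOT NULL → nullable.
- year: UNIQUE does not imply NOT NULL → nullable.
- due_date: declared NOT NULL → not nullable.
- department_id: declared NOT NULL → not nullable.
- major: declared NOT NULL → not nullable.
- weight: no NOT NULL constraint applies → nullable.

grade, points, year, weight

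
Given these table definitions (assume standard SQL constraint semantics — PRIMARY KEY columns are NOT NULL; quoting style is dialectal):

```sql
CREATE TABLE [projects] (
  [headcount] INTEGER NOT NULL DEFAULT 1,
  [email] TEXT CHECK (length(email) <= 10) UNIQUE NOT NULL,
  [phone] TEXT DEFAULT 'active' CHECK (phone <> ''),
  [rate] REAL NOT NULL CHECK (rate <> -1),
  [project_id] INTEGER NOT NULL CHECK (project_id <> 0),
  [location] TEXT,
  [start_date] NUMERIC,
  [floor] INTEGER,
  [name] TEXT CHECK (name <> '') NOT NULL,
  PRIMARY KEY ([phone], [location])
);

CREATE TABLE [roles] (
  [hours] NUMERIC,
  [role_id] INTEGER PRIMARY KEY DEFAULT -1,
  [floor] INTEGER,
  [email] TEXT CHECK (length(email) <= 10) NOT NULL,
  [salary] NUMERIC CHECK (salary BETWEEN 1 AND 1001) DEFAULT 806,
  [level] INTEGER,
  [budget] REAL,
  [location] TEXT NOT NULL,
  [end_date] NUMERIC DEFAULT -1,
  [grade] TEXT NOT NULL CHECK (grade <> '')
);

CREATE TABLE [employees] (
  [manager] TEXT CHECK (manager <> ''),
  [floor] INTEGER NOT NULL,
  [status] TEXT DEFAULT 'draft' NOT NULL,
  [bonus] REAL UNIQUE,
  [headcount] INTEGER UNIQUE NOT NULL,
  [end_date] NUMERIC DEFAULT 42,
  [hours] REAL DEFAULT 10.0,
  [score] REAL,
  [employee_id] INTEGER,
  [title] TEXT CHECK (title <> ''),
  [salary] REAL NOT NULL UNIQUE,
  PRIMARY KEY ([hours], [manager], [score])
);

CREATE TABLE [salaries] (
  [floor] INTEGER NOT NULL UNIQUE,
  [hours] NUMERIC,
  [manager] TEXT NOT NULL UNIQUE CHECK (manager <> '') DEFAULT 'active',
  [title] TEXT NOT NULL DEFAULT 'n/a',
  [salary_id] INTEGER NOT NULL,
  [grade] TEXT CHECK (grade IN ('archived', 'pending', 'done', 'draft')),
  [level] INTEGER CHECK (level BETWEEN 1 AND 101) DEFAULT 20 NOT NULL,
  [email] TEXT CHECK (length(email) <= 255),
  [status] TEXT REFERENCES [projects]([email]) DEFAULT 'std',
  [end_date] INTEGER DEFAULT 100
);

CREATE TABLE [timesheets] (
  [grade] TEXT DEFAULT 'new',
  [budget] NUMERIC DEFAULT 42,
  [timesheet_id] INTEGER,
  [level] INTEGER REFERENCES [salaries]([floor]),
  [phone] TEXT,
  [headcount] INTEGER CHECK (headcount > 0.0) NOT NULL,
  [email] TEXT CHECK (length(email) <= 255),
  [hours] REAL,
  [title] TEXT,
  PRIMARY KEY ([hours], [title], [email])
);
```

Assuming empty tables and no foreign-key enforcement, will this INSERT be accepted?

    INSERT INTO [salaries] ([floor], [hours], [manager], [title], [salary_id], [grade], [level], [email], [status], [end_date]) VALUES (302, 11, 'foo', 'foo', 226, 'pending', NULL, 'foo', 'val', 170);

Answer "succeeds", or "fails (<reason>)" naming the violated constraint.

fails (NOT NULL on level)

level is explicitly set to NULL, but level is declared NOT NULL.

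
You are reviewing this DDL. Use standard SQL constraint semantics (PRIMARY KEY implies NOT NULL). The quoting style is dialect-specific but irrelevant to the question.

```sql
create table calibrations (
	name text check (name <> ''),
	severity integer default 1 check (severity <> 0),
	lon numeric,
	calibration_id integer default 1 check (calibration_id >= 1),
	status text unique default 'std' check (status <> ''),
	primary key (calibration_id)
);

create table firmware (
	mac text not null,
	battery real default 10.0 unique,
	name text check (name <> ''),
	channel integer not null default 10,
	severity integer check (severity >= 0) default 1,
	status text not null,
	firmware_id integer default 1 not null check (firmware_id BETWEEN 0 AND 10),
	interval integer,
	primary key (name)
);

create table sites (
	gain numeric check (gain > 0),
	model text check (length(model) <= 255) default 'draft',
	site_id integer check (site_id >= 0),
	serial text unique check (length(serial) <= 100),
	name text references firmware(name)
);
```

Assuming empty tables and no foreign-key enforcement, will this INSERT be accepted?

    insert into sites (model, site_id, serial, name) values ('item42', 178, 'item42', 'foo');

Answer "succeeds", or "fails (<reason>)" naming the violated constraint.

sites has no NOT NULL or PRIMARY KEY columns.
CHECK constraints: 'item42' satisfies (length(model) <= 255); 178 satisfies (site_id >= 0); 'item42' satisfies (length(serial) <= 100).
No constraint is violated.

succeeds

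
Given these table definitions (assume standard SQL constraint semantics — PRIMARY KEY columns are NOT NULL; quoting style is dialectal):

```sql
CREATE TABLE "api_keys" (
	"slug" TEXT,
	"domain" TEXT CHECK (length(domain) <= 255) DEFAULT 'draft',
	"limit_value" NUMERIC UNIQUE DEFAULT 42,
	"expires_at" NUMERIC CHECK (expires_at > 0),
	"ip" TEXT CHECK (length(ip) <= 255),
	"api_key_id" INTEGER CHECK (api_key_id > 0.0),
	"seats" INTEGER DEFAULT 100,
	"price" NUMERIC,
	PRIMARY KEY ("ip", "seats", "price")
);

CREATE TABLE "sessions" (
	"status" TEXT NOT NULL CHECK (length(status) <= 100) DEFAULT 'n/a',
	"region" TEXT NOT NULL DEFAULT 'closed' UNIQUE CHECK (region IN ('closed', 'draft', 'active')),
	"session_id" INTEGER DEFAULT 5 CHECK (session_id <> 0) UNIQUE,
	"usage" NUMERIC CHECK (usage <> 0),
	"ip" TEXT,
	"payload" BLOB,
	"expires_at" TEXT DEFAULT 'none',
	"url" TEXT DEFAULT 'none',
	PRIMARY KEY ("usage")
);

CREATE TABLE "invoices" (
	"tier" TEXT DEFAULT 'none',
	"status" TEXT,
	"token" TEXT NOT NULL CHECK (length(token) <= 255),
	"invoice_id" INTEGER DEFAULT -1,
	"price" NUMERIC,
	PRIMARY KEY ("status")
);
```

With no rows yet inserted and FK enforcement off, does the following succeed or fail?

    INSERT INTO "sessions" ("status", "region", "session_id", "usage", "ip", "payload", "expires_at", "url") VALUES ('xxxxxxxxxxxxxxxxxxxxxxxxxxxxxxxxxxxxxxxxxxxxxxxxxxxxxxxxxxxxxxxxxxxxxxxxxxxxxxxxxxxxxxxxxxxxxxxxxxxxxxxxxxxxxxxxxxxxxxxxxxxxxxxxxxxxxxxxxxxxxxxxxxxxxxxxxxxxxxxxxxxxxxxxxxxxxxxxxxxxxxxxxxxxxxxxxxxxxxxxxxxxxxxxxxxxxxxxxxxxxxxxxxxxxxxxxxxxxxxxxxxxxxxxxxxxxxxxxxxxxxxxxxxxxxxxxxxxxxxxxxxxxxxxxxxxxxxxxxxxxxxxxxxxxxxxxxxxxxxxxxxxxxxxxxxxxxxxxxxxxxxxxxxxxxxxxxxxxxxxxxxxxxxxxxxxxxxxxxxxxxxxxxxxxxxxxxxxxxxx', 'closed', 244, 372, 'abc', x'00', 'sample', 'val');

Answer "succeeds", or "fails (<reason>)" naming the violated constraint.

The value 'xxxxxxxxxxxxxxxxxxxxxxxxxxxxxxxxxxxxxxxxxxxxxxxxxxxxxxxxxxxxxxxxxxxxxxxxxxxxxxxxxxxxxxxxxxxxxxxxxxxxxxxxxxxxxxxxxxxxxxxxxxxxxxxxxxxxxxxxxxxxxxxxxxxxxxxxxxxxxxxxxxxxxxxxxxxxxxxxxxxxxxxxxxxxxxxxxxxxxxxxxxxxxxxxxxxxxxxxxxxxxxxxxxxxxxxxxxxxxxxxxxxxxxxxxxxxxxxxxxxxxxxxxxxxxxxxxxxxxxxxxxxxxxxxxxxxxxxxxxxxxxxxxxxxxxxxxxxxxxxxxxxxxxxxxxxxxxxxxxxxxxxxxxxxxxxxxxxxxxxxxxxxxxxxxxxxxxxxxxxxxxxxxxxxxxxxxxxxxxxx' for status violates CHECK (length(status) <= 100).

fails (CHECK on status)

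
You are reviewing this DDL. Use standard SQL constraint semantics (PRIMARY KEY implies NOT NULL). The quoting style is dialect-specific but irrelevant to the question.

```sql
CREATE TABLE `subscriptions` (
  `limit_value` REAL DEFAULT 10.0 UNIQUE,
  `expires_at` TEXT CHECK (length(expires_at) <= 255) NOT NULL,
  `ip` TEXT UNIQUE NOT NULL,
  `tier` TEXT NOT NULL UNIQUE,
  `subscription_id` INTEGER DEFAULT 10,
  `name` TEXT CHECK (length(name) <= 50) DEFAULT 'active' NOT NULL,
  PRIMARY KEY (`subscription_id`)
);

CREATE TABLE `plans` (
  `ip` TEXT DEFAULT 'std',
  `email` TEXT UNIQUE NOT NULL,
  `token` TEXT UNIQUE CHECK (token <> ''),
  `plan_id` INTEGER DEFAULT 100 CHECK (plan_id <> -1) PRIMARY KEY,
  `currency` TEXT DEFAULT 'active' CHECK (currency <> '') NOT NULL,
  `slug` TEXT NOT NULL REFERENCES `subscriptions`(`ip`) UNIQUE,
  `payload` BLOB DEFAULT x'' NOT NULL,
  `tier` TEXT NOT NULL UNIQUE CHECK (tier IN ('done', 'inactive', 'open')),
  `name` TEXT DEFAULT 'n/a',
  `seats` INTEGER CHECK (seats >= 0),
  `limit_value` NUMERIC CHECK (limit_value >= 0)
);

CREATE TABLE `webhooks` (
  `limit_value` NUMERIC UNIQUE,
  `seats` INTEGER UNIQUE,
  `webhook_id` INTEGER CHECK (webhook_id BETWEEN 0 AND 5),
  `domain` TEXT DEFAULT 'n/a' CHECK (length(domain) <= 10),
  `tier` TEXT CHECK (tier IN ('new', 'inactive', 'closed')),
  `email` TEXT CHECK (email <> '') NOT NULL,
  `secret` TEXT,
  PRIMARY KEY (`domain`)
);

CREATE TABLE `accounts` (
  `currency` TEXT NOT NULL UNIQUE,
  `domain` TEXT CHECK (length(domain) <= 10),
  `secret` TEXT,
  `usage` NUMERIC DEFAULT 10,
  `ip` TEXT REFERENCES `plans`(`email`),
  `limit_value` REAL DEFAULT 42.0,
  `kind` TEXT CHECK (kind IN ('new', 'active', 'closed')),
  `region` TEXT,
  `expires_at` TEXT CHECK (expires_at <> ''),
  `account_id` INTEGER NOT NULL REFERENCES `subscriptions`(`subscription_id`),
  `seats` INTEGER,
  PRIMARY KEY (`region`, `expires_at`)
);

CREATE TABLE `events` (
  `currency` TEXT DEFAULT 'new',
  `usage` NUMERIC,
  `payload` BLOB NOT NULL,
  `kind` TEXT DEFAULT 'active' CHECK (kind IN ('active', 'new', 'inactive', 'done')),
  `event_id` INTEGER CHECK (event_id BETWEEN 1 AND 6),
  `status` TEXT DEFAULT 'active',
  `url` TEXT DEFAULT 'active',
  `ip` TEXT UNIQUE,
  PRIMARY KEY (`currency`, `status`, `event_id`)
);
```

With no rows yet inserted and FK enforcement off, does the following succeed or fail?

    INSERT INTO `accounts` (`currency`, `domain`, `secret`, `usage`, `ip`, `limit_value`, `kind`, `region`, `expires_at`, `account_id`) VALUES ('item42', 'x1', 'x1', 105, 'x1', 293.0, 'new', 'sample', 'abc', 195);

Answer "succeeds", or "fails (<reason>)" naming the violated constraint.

NOT NULL columns: account_id is supplied; currency is supplied; expires_at is supplied; region is supplied.
CHECK constraints: 'x1' satisfies (length(domain) <= 10); 'new' satisfies (kind IN ('new', 'active', 'closed')); 'abc' satisfies (expires_at <> '').
No constraint is violated.

succeeds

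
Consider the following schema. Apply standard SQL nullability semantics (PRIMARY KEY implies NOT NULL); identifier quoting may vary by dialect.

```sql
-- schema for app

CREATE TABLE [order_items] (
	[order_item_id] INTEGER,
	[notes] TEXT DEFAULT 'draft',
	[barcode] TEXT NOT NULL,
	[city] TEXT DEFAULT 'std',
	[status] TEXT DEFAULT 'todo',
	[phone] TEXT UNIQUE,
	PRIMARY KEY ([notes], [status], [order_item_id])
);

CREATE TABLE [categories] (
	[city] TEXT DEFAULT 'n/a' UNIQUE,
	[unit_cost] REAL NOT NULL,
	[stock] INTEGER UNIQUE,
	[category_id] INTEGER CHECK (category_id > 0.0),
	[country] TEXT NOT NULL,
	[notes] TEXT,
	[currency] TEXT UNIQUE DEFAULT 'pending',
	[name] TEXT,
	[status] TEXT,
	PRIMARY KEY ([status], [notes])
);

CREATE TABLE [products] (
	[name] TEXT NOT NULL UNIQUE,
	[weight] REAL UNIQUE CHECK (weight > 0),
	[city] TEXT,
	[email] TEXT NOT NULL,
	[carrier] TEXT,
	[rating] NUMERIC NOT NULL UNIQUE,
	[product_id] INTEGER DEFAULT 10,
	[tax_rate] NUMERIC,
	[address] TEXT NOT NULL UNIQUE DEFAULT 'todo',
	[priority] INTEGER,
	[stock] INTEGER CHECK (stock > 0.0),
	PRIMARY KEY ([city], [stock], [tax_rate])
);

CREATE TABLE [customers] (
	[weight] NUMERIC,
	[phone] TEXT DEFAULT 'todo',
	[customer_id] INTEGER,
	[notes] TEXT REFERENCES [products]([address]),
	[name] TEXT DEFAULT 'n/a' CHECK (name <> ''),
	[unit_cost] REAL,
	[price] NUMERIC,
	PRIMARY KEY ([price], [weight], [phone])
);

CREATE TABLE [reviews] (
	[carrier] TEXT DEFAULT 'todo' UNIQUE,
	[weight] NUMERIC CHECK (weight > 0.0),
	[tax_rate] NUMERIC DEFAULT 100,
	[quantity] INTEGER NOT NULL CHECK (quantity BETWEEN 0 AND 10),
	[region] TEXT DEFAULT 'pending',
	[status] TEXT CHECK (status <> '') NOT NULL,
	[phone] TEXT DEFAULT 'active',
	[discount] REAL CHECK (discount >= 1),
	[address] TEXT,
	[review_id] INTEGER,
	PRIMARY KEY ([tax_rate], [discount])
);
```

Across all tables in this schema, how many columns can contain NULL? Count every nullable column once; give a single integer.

21

order_items: 2 nullable (city, phone — PK (notes, status, order_item_id) and explicit NOT NULL columns excluded).
categories: 5 nullable (city, stock, category_id, currency, name — PK (status, notes) and explicit NOT NULL columns excluded).
products: 4 nullable (weight, carrier, product_id, priority — PK (city, stock, tax_rate) and explicit NOT NULL columns excluded).
customers: 4 nullable (customer_id, notes, name, unit_cost — PK (price, weight, phone) and explicit NOT NULL columns excluded).
reviews: 6 nullable (carrier, weight, region, phone, address, review_id — PK (tax_rate, discount) and explicit NOT NULL columns excluded).
Total: 2 + 5 + 4 + 4 + 6 = 21.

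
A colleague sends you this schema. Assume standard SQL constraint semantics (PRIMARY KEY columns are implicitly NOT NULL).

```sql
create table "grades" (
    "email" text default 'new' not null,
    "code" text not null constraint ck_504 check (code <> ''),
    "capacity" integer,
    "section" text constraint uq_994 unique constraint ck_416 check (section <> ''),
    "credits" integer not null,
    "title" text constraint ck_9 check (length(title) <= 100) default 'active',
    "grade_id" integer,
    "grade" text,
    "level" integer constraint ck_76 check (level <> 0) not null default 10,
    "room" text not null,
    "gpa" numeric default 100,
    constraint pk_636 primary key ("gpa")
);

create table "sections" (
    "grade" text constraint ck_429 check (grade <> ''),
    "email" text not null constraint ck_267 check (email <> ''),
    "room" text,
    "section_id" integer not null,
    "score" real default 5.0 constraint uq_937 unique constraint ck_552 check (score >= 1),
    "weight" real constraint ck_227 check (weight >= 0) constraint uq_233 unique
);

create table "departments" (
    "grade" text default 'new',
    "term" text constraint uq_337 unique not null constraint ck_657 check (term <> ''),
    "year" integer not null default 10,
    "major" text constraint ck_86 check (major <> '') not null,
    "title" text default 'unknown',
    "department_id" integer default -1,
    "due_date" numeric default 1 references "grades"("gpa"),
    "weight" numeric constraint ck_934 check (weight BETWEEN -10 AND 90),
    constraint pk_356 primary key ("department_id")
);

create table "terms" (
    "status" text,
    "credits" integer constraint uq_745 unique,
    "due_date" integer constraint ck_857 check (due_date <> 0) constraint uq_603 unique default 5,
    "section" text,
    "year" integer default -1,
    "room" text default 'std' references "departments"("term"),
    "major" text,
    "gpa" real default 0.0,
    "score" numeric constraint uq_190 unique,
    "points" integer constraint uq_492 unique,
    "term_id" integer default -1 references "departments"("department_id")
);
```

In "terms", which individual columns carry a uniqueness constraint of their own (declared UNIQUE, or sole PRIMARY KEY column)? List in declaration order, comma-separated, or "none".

- status: no UNIQUE or single-column PK constraint.
- credits: declared UNIQUE → unique.
- due_date: declared UNIQUE → unique.
- section: no UNIQUE or single-column PK constraint.
- year: no UNIQUE or single-column PK constraint.
- room: no UNIQUE or single-column PK constraint.
- major: no UNIQUE or single-column PK constraint.
- gpa: no UNIQUE or single-column PK constraint.
- score: declared UNIQUE → unique.
- points: declared UNIQUE → unique.
- term_id: no UNIQUE or single-column PK constraint.

credits, due_date, score, points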